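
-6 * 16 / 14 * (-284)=13632 / 7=1947.43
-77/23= -3.35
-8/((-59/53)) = 424/59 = 7.19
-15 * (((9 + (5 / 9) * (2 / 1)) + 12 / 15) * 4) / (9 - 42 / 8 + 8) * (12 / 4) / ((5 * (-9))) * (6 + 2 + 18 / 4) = 19640 / 423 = 46.43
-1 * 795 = -795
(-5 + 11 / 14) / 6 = -59 / 84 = -0.70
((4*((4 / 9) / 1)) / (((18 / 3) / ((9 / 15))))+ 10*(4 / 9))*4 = 18.49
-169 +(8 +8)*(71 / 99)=-15595 / 99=-157.53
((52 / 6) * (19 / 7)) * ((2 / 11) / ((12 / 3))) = 247 / 231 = 1.07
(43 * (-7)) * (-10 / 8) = 1505 / 4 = 376.25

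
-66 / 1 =-66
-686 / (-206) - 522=-53423 / 103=-518.67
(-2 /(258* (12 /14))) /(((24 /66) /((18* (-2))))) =77 /86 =0.90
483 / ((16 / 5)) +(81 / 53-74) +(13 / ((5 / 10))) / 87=5810941 / 73776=78.76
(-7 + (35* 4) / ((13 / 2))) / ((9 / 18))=378 / 13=29.08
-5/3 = -1.67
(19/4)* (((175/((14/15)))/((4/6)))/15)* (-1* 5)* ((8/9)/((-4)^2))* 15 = -371.09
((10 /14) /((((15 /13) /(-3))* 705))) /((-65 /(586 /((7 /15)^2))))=1758 /16121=0.11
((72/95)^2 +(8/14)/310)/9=1128538/17625825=0.06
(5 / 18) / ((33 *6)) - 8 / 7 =-28477 / 24948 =-1.14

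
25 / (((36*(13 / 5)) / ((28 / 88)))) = 875 / 10296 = 0.08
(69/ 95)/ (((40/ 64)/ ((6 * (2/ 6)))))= 1104/ 475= 2.32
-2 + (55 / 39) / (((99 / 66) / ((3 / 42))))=-1583 / 819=-1.93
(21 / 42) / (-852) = -1 / 1704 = -0.00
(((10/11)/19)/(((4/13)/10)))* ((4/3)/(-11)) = -1300/6897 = -0.19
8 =8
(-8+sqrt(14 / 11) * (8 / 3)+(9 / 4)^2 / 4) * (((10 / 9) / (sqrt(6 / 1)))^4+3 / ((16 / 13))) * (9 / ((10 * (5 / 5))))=-1009794641 / 67184640+2342911 * sqrt(154) / 4330260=-8.32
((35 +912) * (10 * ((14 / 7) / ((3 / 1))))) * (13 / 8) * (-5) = -307775 / 6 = -51295.83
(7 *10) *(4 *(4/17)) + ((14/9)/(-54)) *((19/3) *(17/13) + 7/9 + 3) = 31674811/483327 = 65.53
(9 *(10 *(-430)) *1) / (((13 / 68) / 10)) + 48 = -26315376 / 13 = -2024259.69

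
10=10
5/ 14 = 0.36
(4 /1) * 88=352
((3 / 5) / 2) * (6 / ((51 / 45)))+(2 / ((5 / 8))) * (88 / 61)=32171 / 5185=6.20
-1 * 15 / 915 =-1 / 61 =-0.02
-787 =-787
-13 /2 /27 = -13 /54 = -0.24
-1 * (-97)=97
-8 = -8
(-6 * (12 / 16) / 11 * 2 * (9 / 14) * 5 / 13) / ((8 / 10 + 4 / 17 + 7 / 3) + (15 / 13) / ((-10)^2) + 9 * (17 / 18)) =-0.02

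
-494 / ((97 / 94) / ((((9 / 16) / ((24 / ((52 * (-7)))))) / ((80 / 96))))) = 9507771 / 1940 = 4900.91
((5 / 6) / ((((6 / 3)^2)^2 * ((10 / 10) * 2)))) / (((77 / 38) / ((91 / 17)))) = 1235 / 17952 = 0.07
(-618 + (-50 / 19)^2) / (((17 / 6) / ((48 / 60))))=-5294352 / 30685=-172.54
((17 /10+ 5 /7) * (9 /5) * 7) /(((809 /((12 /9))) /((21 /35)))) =3042 /101125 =0.03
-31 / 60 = -0.52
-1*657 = -657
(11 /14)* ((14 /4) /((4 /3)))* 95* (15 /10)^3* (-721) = -61029045 /128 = -476789.41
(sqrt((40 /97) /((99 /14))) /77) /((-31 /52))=-208*sqrt(37345) /7640787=-0.01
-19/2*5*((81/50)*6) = -4617/10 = -461.70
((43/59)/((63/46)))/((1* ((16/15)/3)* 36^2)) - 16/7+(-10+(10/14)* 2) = -10.86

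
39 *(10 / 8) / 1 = 195 / 4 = 48.75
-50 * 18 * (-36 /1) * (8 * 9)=2332800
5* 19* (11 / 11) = 95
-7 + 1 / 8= -55 / 8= -6.88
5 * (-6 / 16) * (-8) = 15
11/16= 0.69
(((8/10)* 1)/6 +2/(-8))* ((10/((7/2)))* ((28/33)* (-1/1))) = 28/99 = 0.28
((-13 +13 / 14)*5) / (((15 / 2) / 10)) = -1690 / 21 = -80.48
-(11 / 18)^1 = -11 / 18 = -0.61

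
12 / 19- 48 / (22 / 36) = -16284 / 209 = -77.91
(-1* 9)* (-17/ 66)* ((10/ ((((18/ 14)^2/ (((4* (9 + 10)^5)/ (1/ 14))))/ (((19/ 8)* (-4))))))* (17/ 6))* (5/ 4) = -116587926147175/ 1782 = -65425323314.91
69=69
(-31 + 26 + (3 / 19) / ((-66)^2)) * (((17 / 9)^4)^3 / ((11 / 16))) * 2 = -642930630249888020632 / 21427081644204027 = -30005.52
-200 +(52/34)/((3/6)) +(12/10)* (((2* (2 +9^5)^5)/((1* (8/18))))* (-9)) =-2966138854337759685281973621/85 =-34895751227503055120964400.00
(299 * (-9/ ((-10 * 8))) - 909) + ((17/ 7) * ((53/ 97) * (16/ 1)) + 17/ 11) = -509437081/ 597520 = -852.59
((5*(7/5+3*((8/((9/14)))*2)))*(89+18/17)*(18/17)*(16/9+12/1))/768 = 54153001/83232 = 650.63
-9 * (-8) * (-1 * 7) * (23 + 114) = -69048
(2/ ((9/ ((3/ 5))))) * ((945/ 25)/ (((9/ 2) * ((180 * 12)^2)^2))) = 7/ 136048896000000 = 0.00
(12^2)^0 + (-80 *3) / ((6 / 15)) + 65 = -534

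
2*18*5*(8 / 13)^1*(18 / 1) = 25920 / 13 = 1993.85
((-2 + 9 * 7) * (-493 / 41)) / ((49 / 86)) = -1287.35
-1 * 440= -440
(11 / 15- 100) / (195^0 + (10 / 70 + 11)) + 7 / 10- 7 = -36911 / 2550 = -14.47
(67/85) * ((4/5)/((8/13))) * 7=6097/850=7.17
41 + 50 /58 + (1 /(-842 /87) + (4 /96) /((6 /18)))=4090869 /97672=41.88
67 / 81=0.83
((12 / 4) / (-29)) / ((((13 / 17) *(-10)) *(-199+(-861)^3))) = -3 / 141547439800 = -0.00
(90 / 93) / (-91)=-30 / 2821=-0.01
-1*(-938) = 938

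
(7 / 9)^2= 49 / 81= 0.60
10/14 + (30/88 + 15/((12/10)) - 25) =-3525/308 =-11.44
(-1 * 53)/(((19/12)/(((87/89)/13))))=-55332/21983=-2.52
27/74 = 0.36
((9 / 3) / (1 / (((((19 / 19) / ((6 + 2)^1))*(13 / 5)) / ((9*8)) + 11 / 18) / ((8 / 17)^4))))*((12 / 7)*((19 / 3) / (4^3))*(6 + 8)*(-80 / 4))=-937857309 / 524288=-1788.82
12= 12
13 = 13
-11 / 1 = -11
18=18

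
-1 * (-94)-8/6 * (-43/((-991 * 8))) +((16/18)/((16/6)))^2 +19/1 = 2017547/17838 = 113.10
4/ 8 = 1/ 2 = 0.50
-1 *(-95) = 95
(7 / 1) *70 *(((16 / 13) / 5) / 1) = 1568 / 13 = 120.62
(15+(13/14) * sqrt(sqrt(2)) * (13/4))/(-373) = -15/373 - 169 * 2^(1/4)/20888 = -0.05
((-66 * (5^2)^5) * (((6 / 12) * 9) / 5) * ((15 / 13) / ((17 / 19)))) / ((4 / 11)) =-1818544921875 / 884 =-2057177513.43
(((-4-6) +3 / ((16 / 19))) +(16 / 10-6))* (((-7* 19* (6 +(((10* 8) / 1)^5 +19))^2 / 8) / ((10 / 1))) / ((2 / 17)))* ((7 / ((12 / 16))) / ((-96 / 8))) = -654839786552258325050025 / 512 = -1278983958109879541113.33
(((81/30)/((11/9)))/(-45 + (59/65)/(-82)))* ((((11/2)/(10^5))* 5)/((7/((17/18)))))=-244647/134349040000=-0.00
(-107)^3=-1225043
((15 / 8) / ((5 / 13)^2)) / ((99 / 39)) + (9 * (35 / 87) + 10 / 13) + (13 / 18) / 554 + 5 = 5948510527 / 413538840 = 14.38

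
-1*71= -71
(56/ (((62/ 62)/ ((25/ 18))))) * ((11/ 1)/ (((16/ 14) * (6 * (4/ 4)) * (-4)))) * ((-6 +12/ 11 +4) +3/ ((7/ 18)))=-22925/ 108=-212.27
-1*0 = 0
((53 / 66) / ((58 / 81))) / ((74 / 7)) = 10017 / 94424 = 0.11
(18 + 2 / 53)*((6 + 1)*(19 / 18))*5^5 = 198668750 / 477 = 416496.33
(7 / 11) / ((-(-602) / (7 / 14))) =1 / 1892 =0.00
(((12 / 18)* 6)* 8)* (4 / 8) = 16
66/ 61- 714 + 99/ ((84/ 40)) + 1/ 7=-284225/ 427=-665.63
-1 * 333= -333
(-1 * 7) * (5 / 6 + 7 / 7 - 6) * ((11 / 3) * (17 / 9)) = 32725 / 162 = 202.01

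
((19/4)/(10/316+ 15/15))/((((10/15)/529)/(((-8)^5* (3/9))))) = -6504685568/163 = -39906046.43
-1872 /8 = -234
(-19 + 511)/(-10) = -246/5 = -49.20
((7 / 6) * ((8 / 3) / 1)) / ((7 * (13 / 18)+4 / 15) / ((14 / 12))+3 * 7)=0.12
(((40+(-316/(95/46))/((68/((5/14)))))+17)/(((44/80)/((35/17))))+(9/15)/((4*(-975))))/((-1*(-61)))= 82588939599/23948996500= 3.45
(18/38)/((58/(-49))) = -441/1102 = -0.40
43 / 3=14.33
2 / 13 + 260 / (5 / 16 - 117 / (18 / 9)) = -52218 / 12103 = -4.31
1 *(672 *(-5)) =-3360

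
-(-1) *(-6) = -6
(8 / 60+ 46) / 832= 173 / 3120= 0.06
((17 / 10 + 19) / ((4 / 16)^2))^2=2742336 / 25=109693.44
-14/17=-0.82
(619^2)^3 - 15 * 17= 56252767574402026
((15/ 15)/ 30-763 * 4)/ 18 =-91559/ 540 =-169.55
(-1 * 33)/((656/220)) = -1815/164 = -11.07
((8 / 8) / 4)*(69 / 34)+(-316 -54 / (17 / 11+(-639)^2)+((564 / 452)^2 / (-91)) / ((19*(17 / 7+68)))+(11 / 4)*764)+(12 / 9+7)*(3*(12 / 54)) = 225154232196536290637 / 125709850480781736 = 1791.06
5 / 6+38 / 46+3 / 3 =367 / 138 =2.66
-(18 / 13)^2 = -324 / 169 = -1.92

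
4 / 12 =1 / 3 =0.33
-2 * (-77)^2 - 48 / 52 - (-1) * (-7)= -154257 / 13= -11865.92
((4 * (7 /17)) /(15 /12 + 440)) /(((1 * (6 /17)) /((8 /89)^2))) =3584 /41941695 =0.00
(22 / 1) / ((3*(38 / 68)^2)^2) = 29399392 / 1172889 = 25.07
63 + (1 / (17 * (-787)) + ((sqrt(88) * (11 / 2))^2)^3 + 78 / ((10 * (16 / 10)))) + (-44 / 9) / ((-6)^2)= 163539556093767133 / 8669592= 18863581595.74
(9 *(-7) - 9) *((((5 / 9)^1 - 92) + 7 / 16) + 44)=6769 / 2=3384.50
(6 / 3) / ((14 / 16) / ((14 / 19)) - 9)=-32 / 125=-0.26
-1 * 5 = -5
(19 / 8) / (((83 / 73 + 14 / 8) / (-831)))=-384199 / 562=-683.63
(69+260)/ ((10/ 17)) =5593/ 10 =559.30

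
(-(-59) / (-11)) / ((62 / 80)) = -2360 / 341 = -6.92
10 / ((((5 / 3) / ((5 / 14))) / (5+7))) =180 / 7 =25.71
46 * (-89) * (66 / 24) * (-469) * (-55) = -580826015 / 2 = -290413007.50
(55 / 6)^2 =3025 / 36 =84.03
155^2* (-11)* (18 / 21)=-1585650 / 7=-226521.43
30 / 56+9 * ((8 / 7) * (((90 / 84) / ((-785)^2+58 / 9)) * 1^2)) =582358155 / 1087032268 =0.54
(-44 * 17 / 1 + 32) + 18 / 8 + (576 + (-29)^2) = 2813 / 4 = 703.25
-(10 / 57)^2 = -0.03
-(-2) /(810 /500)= 100 /81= 1.23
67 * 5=335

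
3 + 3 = 6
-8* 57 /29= -456 /29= -15.72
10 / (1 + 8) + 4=46 / 9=5.11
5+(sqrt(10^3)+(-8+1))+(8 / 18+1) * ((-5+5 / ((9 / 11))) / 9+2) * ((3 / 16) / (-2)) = -4447 / 1944+10 * sqrt(10) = 29.34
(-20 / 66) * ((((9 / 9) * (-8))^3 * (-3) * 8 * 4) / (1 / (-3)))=491520 / 11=44683.64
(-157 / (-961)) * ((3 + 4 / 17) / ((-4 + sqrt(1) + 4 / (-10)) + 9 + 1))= 3925 / 49011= 0.08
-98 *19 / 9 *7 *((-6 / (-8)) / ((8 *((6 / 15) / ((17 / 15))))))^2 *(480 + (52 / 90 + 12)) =-20873866279 / 414720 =-50332.43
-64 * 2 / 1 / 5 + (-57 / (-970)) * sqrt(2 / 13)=-128 / 5 + 57 * sqrt(26) / 12610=-25.58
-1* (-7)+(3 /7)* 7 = 10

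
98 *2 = 196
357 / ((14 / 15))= 765 / 2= 382.50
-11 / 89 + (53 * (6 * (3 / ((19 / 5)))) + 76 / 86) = 18310061 / 72713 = 251.81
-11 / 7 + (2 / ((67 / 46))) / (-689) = -508437 / 323141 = -1.57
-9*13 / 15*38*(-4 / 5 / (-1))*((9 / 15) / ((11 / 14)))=-248976 / 1375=-181.07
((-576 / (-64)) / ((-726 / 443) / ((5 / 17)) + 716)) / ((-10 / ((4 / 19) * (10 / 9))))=-4430 / 14949181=-0.00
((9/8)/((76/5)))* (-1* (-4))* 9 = 405/152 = 2.66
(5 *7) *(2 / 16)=35 / 8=4.38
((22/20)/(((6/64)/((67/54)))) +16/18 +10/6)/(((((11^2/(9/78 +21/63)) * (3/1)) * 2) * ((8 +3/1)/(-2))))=-48517/25227774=-0.00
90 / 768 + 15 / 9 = 685 / 384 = 1.78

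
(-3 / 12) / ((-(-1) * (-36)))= 1 / 144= 0.01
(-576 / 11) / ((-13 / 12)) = 6912 / 143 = 48.34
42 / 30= 7 / 5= 1.40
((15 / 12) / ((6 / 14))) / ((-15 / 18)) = -7 / 2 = -3.50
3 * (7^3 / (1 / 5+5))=5145 / 26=197.88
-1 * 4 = -4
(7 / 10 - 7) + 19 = 127 / 10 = 12.70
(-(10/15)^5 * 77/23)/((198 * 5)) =-112/251505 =-0.00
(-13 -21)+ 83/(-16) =-627/16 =-39.19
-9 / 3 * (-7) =21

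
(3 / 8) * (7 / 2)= 21 / 16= 1.31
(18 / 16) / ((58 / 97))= 1.88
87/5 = 17.40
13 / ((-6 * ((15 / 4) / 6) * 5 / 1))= -52 / 75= -0.69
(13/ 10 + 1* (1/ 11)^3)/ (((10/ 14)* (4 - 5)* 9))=-40397/ 199650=-0.20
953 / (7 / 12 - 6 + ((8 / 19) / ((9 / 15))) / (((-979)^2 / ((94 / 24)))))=-624761682732 / 3551022025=-175.94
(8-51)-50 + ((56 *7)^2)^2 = 23612624803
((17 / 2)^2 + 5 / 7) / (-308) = -0.24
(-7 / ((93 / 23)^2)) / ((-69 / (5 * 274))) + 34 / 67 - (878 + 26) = -1555897508 / 1738449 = -894.99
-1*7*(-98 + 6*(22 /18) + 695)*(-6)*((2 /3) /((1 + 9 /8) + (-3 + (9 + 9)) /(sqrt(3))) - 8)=-2754860752 /13533 + 16244480*sqrt(3) /13533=-201487.07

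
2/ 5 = 0.40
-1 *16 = -16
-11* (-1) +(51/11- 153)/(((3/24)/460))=-6005639/11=-545967.18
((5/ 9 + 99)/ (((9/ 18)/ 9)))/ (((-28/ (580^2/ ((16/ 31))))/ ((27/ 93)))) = -12110400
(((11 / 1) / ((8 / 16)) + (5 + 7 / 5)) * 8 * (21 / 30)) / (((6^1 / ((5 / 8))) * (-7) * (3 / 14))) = -497 / 45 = -11.04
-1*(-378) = 378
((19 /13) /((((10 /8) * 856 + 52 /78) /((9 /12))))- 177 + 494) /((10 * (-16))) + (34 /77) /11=-3994301023 /2057735680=-1.94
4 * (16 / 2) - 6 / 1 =26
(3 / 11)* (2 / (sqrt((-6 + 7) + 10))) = 6* sqrt(11) / 121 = 0.16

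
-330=-330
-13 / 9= -1.44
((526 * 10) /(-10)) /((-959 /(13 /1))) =6838 /959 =7.13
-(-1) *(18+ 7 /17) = 313 /17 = 18.41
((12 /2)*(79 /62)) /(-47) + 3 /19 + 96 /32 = 82917 /27683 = 3.00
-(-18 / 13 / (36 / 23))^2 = -529 / 676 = -0.78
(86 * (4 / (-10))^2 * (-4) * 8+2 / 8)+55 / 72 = -790751 / 1800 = -439.31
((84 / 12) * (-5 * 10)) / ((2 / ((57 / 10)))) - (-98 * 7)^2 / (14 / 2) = -136451 / 2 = -68225.50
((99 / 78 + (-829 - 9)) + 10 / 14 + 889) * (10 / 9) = 48215 / 819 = 58.87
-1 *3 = -3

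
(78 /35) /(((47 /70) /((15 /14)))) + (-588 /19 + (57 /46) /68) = -535226109 /19553128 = -27.37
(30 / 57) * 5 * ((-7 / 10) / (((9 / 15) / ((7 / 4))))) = -1225 / 228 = -5.37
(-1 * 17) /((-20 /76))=323 /5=64.60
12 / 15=4 / 5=0.80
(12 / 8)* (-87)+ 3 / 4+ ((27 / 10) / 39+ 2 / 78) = -101131 / 780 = -129.66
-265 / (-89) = 265 / 89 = 2.98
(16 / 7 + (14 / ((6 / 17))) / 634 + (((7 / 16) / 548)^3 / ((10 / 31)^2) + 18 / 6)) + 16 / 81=67190674309265743597 / 12115572604718284800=5.55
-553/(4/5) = -2765/4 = -691.25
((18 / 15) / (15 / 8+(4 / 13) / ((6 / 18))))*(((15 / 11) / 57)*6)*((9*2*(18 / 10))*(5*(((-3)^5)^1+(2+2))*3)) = -144960192 / 20273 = -7150.41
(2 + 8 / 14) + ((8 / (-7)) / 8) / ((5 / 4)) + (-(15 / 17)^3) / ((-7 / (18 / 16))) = 3532019 / 1375640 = 2.57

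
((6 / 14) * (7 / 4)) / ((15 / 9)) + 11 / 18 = 191 / 180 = 1.06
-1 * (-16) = 16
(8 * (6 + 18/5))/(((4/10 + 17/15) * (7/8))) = 9216/161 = 57.24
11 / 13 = 0.85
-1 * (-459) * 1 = 459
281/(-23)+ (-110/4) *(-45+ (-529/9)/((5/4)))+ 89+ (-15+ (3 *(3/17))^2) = 310203073/119646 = 2592.67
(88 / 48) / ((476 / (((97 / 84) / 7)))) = 1067 / 1679328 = 0.00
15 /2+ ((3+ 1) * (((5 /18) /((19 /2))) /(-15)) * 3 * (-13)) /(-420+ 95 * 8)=218051 /29070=7.50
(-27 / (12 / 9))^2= 410.06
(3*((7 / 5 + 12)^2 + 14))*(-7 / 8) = -101619 / 200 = -508.10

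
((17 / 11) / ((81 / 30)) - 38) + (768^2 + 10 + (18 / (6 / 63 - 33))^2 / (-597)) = 16644389275259942 / 28220559543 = 589796.57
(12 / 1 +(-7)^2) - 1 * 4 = 57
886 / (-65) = -886 / 65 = -13.63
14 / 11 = 1.27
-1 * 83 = -83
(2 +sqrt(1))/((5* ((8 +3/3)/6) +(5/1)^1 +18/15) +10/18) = 270/1283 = 0.21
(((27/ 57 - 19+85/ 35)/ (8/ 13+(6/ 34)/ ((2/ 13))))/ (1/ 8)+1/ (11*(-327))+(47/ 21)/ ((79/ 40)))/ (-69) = 235324726969/ 225716448881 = 1.04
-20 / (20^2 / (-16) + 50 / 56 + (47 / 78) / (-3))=65520 / 79633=0.82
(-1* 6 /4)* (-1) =3 /2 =1.50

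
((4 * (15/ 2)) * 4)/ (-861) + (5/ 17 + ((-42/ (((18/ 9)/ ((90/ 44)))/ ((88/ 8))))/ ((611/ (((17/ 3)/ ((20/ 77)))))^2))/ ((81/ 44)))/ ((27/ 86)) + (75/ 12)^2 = 38.82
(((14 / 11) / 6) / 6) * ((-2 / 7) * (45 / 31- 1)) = -14 / 3069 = -0.00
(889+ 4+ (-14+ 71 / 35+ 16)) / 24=7849 / 210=37.38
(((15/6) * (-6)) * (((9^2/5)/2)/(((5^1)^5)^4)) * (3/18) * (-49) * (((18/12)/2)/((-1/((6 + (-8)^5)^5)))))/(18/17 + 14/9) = 112658964121.27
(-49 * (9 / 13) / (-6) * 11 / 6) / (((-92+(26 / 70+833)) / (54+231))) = 5376525 / 1349296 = 3.98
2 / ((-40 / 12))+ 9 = 42 / 5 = 8.40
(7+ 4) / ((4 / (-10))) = -55 / 2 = -27.50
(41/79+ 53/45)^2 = 36385024/12638025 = 2.88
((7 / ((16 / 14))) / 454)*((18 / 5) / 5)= 441 / 45400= 0.01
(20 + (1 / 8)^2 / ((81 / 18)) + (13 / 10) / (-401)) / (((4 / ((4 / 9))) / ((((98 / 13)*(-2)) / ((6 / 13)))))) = -565897717 / 7795440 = -72.59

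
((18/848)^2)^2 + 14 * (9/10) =2036122873893/161597050880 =12.60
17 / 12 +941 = 11309 / 12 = 942.42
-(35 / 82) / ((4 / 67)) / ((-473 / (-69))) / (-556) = 0.00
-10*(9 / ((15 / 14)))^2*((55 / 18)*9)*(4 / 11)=-7056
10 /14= 5 /7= 0.71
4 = 4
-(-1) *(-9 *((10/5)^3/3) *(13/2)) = -156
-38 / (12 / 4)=-38 / 3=-12.67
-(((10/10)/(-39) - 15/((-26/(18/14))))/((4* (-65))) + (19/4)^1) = -4.75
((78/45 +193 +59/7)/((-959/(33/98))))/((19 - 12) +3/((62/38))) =-1818553/225321845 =-0.01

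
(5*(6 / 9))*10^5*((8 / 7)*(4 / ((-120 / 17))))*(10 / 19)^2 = -1360000000 / 22743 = -59798.62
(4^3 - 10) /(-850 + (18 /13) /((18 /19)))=-0.06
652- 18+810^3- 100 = 531441534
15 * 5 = 75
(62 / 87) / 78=31 / 3393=0.01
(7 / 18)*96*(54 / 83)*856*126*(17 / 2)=1848220416 / 83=22267715.86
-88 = -88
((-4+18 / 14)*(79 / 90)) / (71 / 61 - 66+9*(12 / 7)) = 91561 / 1898730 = 0.05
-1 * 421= -421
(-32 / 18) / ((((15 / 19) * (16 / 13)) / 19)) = -4693 / 135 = -34.76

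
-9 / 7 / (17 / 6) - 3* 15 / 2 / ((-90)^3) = -1749481 / 3855600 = -0.45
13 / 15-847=-12692 / 15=-846.13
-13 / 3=-4.33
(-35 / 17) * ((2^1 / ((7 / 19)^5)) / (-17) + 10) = 10475040 / 693889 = 15.10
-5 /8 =-0.62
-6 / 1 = -6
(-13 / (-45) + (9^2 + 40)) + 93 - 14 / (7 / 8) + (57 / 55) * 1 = 98666 / 495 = 199.33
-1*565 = -565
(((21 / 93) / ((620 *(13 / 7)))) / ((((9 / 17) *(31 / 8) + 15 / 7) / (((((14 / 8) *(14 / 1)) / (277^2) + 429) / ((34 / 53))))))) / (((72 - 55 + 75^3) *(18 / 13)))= 1196787760049 / 22359188194958189520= 0.00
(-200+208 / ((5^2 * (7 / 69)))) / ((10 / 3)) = -30972 / 875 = -35.40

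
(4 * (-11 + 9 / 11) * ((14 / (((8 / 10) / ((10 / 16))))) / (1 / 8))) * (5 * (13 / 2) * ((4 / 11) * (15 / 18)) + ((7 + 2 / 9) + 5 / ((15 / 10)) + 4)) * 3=-94707200 / 363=-260901.38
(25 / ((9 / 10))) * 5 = 138.89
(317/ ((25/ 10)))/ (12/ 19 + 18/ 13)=78299/ 1245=62.89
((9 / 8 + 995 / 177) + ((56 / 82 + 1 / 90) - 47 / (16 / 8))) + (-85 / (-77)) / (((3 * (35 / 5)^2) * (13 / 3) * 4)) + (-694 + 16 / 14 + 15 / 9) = -30209337272251 / 42713831160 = -707.25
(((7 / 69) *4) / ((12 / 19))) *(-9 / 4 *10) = -665 / 46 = -14.46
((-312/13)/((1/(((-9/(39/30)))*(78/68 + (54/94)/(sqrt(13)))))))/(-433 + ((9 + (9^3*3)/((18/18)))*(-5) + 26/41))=-44280/2651473 - 797040*sqrt(13)/1238861767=-0.02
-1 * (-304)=304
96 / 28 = 3.43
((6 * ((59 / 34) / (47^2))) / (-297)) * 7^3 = -20237 / 3717747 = -0.01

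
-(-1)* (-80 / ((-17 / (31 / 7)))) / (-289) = -2480 / 34391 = -0.07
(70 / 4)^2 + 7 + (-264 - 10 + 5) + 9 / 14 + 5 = 1397 / 28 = 49.89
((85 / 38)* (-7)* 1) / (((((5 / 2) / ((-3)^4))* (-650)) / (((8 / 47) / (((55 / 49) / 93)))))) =175699692 / 15962375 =11.01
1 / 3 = 0.33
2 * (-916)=-1832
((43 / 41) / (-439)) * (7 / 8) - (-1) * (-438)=-63068797 / 143992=-438.00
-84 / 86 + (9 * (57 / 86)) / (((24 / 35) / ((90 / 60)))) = 16611 / 1376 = 12.07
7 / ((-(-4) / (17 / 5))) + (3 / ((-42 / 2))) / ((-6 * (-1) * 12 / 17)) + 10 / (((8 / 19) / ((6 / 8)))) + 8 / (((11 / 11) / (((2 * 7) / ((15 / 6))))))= 69077 / 1008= 68.53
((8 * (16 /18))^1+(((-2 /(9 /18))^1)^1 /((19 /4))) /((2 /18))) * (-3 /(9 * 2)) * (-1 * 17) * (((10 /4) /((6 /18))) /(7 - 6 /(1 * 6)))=-1.66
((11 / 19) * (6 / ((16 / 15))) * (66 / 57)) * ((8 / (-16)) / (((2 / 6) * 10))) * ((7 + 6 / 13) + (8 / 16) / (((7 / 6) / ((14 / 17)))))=-5642109 / 1276496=-4.42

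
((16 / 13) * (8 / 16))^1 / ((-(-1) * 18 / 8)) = 32 / 117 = 0.27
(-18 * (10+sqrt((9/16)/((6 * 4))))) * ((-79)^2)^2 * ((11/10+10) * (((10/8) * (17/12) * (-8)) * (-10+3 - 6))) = -14332266555165 - 2866453311033 * sqrt(6)/32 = -14551683679650.69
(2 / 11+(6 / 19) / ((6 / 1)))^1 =49 / 209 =0.23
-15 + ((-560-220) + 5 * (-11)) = -850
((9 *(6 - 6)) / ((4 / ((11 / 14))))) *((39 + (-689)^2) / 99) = 0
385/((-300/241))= -18557/60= -309.28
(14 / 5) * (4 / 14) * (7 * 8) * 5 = 224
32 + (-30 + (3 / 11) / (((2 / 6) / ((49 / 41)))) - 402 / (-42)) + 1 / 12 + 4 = 630109 / 37884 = 16.63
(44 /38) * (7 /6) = 77 /57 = 1.35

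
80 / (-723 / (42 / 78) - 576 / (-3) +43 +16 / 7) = -280 / 3869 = -0.07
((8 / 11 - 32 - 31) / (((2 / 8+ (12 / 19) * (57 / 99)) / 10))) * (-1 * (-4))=-109600 / 27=-4059.26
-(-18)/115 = 18/115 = 0.16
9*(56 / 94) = 252 / 47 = 5.36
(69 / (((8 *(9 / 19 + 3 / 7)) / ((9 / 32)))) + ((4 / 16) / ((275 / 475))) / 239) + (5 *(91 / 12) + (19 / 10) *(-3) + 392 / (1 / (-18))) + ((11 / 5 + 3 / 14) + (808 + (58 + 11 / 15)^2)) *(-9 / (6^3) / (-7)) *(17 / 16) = -1245533427080599 / 178082150400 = -6994.15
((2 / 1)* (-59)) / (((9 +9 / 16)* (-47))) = 1888 / 7191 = 0.26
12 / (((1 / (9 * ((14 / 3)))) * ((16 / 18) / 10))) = 5670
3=3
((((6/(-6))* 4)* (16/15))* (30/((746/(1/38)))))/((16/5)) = -10/7087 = -0.00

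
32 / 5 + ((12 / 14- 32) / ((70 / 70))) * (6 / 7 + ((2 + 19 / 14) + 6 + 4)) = -106887 / 245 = -436.27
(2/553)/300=1/82950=0.00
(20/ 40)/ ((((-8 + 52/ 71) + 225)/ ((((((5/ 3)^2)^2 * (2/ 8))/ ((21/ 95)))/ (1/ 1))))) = 0.02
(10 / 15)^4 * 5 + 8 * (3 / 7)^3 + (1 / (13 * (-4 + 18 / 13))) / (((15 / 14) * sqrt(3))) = 44936 / 27783 - 7 * sqrt(3) / 765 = 1.60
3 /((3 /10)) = 10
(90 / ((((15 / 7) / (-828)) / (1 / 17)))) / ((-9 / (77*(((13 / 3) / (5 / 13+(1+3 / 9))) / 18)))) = 2452.55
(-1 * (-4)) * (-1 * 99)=-396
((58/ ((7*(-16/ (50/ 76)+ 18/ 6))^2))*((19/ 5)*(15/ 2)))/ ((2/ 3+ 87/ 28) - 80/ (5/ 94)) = -12397500/ 250604281837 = -0.00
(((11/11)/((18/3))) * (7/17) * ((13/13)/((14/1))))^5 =1/353305857024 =0.00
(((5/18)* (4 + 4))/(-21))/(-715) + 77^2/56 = 22891901/216216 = 105.88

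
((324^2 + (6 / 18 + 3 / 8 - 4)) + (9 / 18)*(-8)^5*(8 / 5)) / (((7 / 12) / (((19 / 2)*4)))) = 5130541.23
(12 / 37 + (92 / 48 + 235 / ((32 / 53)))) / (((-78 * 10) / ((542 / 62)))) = -75363203 / 17177472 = -4.39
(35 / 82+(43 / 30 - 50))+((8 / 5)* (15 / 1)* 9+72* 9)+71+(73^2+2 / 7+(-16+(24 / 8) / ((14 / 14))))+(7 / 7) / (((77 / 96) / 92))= 299181653 / 47355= 6317.85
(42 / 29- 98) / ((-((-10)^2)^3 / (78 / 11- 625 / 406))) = 0.00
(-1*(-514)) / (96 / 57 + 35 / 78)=761748 / 3161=240.98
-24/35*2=-1.37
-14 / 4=-7 / 2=-3.50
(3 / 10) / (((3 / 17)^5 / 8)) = 5679428 / 405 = 14023.28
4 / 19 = 0.21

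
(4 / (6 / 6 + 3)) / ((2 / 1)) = 1 / 2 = 0.50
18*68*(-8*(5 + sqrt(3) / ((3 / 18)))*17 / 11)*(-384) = 319610880 / 11 + 383533056*sqrt(3) / 11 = 89446329.03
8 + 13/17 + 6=251/17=14.76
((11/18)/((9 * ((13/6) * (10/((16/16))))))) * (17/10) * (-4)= -187/8775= -0.02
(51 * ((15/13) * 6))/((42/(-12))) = -9180/91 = -100.88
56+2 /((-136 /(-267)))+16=5163 /68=75.93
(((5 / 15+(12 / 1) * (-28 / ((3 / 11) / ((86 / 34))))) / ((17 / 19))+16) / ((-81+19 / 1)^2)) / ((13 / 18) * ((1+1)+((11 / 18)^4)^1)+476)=-473248131768 / 250609895451133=-0.00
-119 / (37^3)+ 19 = 19.00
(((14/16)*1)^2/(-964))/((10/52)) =-0.00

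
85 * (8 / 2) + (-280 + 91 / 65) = 307 / 5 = 61.40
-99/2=-49.50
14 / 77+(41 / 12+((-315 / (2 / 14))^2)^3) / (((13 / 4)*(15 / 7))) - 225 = 106199759695644627993952 / 6435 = 16503459160162335352.60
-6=-6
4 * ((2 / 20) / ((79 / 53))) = 106 / 395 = 0.27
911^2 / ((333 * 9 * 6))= 46.15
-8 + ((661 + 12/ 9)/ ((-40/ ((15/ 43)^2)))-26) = -532733/ 14792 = -36.01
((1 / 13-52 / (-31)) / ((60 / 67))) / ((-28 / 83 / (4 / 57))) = -561661 / 1378260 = -0.41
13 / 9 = 1.44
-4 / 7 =-0.57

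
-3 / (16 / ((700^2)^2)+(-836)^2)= -45018750000 / 10487808100000001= -0.00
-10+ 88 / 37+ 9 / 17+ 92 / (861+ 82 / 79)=-299226989 / 42835529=-6.99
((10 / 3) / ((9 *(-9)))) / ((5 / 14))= -28 / 243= -0.12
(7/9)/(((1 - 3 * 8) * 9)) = -7/1863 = -0.00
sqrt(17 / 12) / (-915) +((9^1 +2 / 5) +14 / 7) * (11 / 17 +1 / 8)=8.80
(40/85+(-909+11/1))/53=-15258/901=-16.93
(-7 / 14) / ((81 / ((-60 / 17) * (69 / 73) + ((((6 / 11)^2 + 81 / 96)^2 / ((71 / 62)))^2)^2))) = 18393958291712456502997767326123721871 / 1792422916877348338672046901807481356288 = 0.01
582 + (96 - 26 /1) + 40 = 692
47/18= 2.61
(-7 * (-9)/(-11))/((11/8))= -504/121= -4.17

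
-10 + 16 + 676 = 682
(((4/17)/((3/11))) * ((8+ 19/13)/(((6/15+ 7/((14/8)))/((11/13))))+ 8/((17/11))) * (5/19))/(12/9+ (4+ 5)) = 4421890/28767349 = 0.15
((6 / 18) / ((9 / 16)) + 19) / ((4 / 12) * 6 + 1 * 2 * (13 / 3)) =529 / 288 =1.84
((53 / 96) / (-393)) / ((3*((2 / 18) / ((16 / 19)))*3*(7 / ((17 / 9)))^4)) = -4426613 / 705764158722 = -0.00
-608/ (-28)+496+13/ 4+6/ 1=14755/ 28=526.96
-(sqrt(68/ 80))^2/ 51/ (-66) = 1/ 3960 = 0.00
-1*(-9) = 9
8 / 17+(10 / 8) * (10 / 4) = 489 / 136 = 3.60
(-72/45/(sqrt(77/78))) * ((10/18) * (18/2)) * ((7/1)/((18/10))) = -40 * sqrt(6006)/99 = -31.31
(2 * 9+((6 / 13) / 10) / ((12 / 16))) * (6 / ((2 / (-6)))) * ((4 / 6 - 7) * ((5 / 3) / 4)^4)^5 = 27722742328643798828125 / 336412439337265941970944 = 0.08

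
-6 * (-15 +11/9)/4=62/3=20.67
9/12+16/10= 47/20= 2.35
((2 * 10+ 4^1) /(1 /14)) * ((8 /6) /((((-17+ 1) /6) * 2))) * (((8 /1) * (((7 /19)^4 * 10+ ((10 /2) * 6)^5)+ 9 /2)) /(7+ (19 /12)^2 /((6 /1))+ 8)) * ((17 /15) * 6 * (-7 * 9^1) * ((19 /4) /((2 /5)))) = 6393556847309692032 /1186607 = 5388099722409.94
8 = 8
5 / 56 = 0.09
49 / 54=0.91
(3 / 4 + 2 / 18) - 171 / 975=8023 / 11700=0.69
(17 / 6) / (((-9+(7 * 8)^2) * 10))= 17 / 187620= 0.00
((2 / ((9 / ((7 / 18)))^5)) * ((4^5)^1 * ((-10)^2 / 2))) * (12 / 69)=215129600 / 80196041223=0.00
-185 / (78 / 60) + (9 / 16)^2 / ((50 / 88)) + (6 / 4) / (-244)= -179861237 / 1268800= -141.76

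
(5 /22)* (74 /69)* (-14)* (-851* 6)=191660 /11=17423.64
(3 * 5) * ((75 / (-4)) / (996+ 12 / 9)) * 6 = -10125 / 5984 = -1.69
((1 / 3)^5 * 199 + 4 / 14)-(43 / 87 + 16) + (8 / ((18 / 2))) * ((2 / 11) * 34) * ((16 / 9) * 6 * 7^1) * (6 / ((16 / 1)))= 75135898 / 542619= 138.47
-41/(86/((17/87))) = -697/7482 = -0.09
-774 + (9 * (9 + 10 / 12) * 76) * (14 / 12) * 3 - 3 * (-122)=23133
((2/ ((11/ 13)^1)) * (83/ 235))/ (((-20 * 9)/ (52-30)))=-1079/ 10575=-0.10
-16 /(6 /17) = -136 /3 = -45.33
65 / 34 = 1.91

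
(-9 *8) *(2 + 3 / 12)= -162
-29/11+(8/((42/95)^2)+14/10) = 962762/24255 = 39.69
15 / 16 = 0.94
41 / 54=0.76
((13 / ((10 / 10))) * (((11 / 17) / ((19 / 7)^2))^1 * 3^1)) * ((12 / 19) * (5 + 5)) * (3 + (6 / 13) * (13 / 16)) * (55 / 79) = 468242775 / 9211637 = 50.83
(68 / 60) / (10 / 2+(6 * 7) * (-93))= -17 / 58515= -0.00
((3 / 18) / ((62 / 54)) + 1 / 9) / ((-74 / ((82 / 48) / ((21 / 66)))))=-64493 / 3468528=-0.02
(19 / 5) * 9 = 171 / 5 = 34.20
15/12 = 5/4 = 1.25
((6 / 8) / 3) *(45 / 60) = 3 / 16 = 0.19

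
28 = 28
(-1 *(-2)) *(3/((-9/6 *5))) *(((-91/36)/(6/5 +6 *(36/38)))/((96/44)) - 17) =13.73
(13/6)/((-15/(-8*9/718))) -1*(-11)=19771/1795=11.01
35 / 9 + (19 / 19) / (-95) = 3316 / 855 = 3.88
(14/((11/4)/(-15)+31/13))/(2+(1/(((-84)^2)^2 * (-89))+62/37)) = 1790323504220160/1034704539381719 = 1.73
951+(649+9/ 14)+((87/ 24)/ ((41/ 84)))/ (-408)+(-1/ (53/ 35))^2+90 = 370818805107/ 219281776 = 1691.06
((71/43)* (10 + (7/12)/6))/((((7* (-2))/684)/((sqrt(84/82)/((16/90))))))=-44132535* sqrt(1722)/394912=-4637.41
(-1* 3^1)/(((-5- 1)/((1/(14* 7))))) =0.01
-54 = -54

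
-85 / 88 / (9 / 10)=-425 / 396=-1.07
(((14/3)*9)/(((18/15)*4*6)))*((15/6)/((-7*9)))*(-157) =9.09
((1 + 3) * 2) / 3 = 8 / 3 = 2.67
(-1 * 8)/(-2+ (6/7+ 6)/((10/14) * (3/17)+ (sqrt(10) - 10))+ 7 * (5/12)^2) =106781143680/20277119917 - 5369462784 * sqrt(10)/20277119917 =4.43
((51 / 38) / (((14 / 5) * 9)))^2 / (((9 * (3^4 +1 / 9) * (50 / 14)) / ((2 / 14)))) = 289 / 1859467680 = 0.00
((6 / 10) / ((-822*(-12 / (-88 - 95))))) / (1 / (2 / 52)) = -61 / 142480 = -0.00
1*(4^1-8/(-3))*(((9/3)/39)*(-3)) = -1.54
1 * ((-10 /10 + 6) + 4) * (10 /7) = 90 /7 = 12.86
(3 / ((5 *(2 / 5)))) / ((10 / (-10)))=-3 / 2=-1.50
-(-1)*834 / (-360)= -139 / 60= -2.32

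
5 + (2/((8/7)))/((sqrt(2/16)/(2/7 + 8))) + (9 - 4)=10 + 29 *sqrt(2)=51.01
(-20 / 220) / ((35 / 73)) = -73 / 385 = -0.19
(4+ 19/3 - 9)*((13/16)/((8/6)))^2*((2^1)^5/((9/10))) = 845/48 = 17.60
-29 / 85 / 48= -0.01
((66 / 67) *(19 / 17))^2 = 1572516 / 1297321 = 1.21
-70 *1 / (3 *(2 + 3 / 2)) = -20 / 3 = -6.67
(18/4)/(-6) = -3/4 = -0.75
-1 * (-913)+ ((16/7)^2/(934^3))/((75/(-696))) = 113908860640851/124763264675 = 913.00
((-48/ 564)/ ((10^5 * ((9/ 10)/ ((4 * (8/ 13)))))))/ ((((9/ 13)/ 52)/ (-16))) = 6656/ 2379375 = 0.00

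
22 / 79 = 0.28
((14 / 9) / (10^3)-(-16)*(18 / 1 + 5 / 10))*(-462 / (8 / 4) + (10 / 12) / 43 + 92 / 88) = -68061.17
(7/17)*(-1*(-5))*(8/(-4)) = -70/17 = -4.12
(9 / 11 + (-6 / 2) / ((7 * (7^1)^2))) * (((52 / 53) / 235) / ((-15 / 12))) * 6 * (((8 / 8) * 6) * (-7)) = 0.68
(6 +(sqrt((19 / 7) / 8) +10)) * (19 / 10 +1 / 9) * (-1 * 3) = -1448 / 15 - 181 * sqrt(266) / 840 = -100.05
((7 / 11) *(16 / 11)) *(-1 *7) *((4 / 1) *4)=-12544 / 121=-103.67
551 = 551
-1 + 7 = 6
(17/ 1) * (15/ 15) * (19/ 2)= 323/ 2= 161.50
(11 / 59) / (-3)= -11 / 177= -0.06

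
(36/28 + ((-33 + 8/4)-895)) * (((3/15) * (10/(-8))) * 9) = 58257/28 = 2080.61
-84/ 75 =-28/ 25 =-1.12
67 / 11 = 6.09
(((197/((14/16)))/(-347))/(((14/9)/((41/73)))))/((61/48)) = -13957056/75714359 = -0.18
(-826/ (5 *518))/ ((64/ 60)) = -177/ 592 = -0.30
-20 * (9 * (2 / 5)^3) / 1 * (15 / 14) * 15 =-1296 / 7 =-185.14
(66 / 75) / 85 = 22 / 2125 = 0.01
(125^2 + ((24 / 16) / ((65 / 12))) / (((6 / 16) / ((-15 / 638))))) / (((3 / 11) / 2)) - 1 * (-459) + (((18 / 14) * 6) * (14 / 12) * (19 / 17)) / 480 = 353906703667 / 3076320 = 115042.23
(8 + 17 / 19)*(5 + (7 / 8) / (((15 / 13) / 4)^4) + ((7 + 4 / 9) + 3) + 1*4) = 1247564591 / 961875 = 1297.01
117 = 117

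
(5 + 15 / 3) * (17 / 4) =85 / 2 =42.50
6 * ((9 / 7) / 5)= 54 / 35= 1.54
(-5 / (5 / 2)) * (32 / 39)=-64 / 39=-1.64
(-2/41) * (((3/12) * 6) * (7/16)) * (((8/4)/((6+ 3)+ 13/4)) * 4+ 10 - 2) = -159/574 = -0.28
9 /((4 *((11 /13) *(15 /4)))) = 39 /55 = 0.71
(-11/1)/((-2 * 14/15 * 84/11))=605/784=0.77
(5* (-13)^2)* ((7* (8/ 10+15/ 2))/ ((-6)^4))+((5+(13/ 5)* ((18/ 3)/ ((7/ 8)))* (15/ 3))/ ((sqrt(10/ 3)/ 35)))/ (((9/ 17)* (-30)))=98189/ 2592 -11203* sqrt(30)/ 540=-75.75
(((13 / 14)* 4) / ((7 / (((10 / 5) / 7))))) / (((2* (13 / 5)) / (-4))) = -40 / 343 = -0.12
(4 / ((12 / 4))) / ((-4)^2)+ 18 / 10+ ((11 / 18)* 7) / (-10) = 131 / 90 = 1.46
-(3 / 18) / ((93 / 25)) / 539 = -0.00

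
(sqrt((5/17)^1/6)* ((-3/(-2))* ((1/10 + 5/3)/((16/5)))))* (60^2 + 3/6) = 381653* sqrt(510)/13056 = 660.15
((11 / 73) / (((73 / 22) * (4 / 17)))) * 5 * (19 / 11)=17765 / 10658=1.67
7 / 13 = 0.54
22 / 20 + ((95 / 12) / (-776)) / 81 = 4148021 / 3771360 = 1.10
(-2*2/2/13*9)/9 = -0.15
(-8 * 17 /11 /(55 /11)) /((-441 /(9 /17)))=8 /2695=0.00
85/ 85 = 1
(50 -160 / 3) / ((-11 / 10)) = 100 / 33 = 3.03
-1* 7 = -7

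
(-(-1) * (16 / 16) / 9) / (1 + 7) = 1 / 72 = 0.01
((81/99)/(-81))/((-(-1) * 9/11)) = -1/81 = -0.01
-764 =-764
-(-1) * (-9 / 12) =-3 / 4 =-0.75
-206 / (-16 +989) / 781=-206 / 759913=-0.00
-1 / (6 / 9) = -3 / 2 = -1.50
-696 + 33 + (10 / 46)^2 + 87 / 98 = -34322773 / 51842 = -662.06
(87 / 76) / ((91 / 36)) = 783 / 1729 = 0.45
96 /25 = 3.84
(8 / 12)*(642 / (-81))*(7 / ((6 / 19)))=-117.13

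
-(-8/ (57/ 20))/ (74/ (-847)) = -67760/ 2109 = -32.13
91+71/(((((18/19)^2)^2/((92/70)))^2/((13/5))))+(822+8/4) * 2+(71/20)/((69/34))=866328679894283581/388109236536000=2232.18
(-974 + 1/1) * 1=-973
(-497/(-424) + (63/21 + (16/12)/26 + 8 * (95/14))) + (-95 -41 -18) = -11053255/115752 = -95.49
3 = 3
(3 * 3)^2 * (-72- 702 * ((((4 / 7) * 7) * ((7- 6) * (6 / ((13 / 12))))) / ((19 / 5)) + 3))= -9650502 / 19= -507921.16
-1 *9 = -9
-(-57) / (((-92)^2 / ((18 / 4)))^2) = 4617 / 286557184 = 0.00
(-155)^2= 24025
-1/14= -0.07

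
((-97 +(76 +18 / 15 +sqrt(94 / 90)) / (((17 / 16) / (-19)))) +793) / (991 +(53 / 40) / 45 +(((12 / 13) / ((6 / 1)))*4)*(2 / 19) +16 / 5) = -5173721280 / 7515074587 - 9010560*sqrt(235) / 7515074587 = -0.71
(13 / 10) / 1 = 13 / 10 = 1.30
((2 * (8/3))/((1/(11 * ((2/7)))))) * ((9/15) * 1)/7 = 352/245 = 1.44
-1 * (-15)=15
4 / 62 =2 / 31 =0.06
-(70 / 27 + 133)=-3661 / 27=-135.59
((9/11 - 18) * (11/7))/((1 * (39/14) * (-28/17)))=153/26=5.88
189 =189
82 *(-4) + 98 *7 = 358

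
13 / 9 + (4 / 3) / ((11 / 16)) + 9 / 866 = 291001 / 85734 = 3.39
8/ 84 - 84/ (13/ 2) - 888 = -900.83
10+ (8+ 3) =21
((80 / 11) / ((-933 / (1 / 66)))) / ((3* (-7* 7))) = 0.00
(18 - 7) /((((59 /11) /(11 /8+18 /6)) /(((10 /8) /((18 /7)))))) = 148225 /33984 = 4.36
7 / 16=0.44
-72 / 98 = -36 / 49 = -0.73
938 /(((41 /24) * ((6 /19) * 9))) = 71288 /369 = 193.19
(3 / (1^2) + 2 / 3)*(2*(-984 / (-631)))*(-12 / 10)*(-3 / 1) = 129888 / 3155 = 41.17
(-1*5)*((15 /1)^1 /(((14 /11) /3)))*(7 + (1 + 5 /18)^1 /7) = -248875 /196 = -1269.77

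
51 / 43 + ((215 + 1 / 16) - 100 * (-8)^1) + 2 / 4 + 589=1605.75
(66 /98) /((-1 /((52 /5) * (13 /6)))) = -3718 /245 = -15.18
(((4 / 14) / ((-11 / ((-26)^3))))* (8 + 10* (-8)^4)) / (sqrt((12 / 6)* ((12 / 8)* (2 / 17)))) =240017856* sqrt(102) / 77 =31481318.47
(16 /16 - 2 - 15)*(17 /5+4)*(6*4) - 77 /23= -327169 /115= -2844.95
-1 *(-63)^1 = 63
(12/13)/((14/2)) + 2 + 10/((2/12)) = 5654/91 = 62.13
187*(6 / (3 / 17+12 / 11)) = 69938 / 79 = 885.29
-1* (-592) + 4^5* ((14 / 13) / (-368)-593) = -181386256 / 299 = -606643.00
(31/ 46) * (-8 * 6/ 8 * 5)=-465/ 23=-20.22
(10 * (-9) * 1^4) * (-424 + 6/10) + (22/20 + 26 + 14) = 381471/10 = 38147.10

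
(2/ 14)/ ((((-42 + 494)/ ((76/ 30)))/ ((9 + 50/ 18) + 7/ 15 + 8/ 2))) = 13889/ 1067850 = 0.01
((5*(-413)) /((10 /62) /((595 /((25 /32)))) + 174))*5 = -1218845600 /20540377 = -59.34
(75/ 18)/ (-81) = -25/ 486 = -0.05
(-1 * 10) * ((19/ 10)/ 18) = -1.06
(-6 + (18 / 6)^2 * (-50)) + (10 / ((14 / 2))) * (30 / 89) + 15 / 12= -1132037 / 2492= -454.27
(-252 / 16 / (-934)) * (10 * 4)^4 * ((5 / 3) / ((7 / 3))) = 14400000 / 467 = 30835.12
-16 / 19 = -0.84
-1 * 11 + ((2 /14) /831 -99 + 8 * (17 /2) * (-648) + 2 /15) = -1284796907 /29085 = -44173.87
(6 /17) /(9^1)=2 /51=0.04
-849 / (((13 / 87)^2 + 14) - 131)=6426081 / 885404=7.26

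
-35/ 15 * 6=-14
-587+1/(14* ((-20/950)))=-16531/28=-590.39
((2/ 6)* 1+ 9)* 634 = 17752/ 3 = 5917.33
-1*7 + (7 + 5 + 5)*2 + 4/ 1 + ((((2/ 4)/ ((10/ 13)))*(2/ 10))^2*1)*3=310507/ 10000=31.05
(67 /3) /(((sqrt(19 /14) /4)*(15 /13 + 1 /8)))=27872*sqrt(266) /7581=59.96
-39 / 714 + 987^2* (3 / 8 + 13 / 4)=3361857167 / 952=3531362.57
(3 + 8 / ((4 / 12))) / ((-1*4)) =-27 / 4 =-6.75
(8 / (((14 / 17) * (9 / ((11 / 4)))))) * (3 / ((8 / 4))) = 187 / 42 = 4.45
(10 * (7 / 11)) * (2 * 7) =980 / 11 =89.09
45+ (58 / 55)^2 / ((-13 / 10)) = 347197 / 7865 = 44.14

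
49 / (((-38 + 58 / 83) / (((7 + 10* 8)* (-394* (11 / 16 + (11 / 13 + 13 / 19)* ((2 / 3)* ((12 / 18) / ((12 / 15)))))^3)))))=5214421160306370943 / 31849345302528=163721.46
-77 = -77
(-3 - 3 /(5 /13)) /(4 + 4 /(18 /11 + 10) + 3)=-1728 /1175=-1.47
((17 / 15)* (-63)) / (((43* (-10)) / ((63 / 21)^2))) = 3213 / 2150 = 1.49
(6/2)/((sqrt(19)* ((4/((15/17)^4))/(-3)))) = -455625* sqrt(19)/6347596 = -0.31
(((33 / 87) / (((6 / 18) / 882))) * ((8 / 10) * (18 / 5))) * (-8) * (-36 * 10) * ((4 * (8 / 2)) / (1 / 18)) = 347640201216 / 145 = 2397518629.08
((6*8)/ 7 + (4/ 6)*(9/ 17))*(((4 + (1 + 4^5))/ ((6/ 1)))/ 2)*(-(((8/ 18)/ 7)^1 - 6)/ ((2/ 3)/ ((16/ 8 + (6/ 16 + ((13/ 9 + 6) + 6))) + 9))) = 19676657/ 144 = 136643.45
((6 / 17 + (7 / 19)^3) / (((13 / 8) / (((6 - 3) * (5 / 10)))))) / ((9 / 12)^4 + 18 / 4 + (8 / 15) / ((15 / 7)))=32476032000 / 442262702479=0.07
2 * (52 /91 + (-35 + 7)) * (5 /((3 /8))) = -5120 /7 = -731.43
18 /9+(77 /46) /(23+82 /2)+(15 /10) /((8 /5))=2.96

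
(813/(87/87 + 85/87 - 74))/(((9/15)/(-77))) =9077145/6266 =1448.63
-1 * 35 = -35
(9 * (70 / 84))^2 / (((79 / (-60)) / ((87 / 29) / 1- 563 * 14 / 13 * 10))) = 265885875 / 1027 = 258895.69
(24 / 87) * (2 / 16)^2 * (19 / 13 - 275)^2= 1580642 / 4901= 322.51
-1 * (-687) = 687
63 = 63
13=13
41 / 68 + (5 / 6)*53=9133 / 204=44.77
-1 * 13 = -13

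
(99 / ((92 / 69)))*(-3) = -891 / 4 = -222.75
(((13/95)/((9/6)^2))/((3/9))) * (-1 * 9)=-156/95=-1.64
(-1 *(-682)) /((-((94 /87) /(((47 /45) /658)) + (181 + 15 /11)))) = -108779 /137657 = -0.79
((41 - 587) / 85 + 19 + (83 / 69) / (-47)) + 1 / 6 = 2337103 / 183770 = 12.72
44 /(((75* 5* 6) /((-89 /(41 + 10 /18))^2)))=71289 /794750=0.09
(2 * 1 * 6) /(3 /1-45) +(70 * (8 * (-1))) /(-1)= 3918 /7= 559.71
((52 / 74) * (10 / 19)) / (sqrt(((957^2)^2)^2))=260 / 589661911733103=0.00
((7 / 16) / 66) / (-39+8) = -7 / 32736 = -0.00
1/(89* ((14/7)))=1/178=0.01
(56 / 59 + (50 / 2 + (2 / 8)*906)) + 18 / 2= 30851 / 118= 261.45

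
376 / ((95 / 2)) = 7.92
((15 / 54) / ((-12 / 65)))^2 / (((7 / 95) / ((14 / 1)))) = 10034375 / 23328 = 430.14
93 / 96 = 31 / 32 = 0.97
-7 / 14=-1 / 2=-0.50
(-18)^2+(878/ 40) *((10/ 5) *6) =2937/ 5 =587.40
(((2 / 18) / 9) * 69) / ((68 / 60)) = 115 / 153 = 0.75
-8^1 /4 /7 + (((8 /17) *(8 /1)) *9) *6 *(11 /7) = 5426 /17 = 319.18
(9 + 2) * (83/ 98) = 913/ 98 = 9.32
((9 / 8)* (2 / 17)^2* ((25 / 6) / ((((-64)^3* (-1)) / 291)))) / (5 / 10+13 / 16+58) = 21825 / 17973968896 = 0.00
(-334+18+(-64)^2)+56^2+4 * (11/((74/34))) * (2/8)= 256079/37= 6921.05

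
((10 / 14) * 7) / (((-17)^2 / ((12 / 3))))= 20 / 289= 0.07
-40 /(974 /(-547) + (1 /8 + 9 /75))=4376000 /167997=26.05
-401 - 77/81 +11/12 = -129935/324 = -401.03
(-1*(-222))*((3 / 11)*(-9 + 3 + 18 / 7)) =-15984 / 77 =-207.58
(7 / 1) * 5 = 35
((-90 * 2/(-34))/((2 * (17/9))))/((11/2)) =810/3179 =0.25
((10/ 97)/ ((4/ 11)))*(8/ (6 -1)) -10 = -926/ 97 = -9.55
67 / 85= 0.79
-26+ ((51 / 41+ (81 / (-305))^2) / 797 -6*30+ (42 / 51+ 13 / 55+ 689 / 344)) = -39682592786078257 / 195542834359400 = -202.94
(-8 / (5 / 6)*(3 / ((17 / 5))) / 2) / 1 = -72 / 17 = -4.24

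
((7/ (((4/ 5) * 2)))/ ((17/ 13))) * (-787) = -2632.98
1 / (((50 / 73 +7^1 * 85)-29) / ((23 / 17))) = 1679 / 703256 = 0.00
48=48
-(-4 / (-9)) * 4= -16 / 9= -1.78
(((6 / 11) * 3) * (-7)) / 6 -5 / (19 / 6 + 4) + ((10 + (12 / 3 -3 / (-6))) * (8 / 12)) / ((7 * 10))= -245213 / 99330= -2.47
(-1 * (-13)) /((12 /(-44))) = -143 /3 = -47.67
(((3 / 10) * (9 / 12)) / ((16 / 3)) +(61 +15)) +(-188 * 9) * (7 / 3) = -2478053 / 640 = -3871.96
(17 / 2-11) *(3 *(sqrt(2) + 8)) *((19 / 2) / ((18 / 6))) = -190-95 *sqrt(2) / 4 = -223.59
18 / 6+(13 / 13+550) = 554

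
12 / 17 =0.71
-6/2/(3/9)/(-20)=9/20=0.45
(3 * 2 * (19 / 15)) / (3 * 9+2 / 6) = 57 / 205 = 0.28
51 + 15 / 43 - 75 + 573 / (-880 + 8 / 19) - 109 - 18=-108728477 / 718616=-151.30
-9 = -9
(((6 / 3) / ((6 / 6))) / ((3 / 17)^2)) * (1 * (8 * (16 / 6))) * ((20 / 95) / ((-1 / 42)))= -2071552 / 171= -12114.34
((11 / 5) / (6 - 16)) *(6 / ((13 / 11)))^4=-146.16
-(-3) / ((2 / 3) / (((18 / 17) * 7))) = 567 / 17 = 33.35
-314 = -314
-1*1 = -1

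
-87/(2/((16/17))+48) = -696/401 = -1.74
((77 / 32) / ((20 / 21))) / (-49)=-33 / 640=-0.05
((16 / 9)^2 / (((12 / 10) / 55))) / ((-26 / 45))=-250.71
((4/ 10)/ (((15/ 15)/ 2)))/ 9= 0.09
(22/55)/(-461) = -2/2305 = -0.00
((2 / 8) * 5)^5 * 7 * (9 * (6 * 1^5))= 590625 / 512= 1153.56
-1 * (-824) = 824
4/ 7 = 0.57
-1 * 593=-593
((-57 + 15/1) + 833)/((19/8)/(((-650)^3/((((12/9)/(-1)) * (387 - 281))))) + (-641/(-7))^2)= 31932571125000/338514583924343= 0.09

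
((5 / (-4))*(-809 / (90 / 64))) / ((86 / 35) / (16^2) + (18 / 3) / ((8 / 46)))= 28994560 / 1391427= 20.84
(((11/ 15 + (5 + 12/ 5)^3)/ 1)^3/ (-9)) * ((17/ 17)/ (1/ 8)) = -28224415916391232/ 474609375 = -59468728.19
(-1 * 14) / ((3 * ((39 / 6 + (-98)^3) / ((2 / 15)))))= 56 / 84706695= 0.00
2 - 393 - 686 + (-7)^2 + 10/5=-1026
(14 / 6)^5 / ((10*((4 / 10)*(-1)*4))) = -16807 / 3888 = -4.32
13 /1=13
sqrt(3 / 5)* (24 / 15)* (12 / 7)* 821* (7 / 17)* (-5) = -78816* sqrt(15) / 85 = -3591.21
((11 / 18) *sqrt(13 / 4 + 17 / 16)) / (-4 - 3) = -11 *sqrt(69) / 504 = -0.18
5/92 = 0.05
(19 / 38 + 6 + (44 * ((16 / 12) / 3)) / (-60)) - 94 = -23713 / 270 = -87.83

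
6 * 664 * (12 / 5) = 47808 / 5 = 9561.60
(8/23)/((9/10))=80/207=0.39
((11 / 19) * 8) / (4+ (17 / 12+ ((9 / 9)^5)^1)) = 96 / 133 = 0.72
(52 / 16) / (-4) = -13 / 16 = -0.81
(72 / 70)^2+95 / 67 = 203207 / 82075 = 2.48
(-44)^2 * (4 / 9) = 7744 / 9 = 860.44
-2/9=-0.22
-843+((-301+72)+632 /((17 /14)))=-9376 /17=-551.53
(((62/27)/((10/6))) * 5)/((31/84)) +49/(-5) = 133/15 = 8.87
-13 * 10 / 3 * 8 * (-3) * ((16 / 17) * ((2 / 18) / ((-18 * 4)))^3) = -65 / 18068994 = -0.00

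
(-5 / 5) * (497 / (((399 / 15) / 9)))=-3195 / 19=-168.16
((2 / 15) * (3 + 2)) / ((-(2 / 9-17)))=0.04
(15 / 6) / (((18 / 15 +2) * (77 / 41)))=0.42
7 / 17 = 0.41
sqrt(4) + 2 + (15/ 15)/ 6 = 25/ 6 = 4.17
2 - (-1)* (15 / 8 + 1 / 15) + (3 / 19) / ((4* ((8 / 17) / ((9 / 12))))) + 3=7.00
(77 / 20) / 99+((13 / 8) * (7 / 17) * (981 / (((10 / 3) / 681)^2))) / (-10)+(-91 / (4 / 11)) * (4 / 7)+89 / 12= -3353598973111 / 1224000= -2739868.44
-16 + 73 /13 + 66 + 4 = 59.62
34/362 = 17/181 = 0.09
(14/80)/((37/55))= 77/296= 0.26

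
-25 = -25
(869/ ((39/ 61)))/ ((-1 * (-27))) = 53009/ 1053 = 50.34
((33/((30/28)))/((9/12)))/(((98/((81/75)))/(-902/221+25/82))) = -1935846/1132625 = -1.71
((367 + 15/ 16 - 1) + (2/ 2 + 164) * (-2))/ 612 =197/ 3264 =0.06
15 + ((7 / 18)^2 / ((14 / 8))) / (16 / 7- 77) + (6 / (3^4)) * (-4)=14.70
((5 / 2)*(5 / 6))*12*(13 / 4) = 325 / 4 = 81.25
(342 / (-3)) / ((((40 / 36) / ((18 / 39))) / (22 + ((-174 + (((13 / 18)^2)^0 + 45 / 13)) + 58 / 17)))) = 98040456 / 14365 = 6824.95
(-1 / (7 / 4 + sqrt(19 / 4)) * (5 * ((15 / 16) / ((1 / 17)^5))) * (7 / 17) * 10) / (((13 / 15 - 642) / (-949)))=-10323361.92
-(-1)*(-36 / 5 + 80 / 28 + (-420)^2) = 6173848 / 35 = 176395.66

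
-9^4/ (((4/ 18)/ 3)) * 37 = -6554439/ 2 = -3277219.50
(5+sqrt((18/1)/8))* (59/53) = 767/106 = 7.24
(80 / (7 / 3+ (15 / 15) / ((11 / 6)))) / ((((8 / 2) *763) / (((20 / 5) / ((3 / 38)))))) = 352 / 763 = 0.46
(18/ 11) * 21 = 378/ 11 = 34.36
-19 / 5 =-3.80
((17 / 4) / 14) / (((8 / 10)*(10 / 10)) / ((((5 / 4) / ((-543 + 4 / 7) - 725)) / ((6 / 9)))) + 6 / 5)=-1275 / 2266192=-0.00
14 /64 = 7 /32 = 0.22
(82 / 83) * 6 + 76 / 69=40256 / 5727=7.03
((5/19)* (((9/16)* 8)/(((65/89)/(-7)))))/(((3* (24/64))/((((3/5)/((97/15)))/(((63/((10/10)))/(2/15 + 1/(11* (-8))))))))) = -14329/7906470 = -0.00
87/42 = 29/14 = 2.07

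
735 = 735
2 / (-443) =-2 / 443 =-0.00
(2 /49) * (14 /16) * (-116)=-29 /7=-4.14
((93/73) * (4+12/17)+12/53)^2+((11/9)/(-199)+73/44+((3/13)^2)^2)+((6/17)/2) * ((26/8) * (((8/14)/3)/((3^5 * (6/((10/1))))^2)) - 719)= -86.52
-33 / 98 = -0.34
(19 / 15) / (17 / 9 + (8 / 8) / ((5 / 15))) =57 / 220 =0.26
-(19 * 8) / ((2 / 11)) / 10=-418 / 5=-83.60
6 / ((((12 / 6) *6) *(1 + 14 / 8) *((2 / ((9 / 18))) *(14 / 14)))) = 1 / 22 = 0.05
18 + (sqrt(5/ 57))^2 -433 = -23650/ 57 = -414.91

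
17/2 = 8.50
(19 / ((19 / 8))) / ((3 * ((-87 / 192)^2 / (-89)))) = -2916352 / 2523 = -1155.91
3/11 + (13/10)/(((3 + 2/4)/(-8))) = -1039/385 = -2.70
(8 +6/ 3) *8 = 80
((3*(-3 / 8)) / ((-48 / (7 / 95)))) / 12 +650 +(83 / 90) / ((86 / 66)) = 816581147 / 1254912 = 650.71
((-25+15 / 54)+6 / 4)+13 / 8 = -21.60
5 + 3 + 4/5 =8.80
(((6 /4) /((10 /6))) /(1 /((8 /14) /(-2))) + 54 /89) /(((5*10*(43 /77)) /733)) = 8780607 /956750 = 9.18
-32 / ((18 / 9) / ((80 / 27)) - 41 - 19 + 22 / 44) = 0.54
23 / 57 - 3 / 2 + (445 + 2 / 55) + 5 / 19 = 146587 / 330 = 444.20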